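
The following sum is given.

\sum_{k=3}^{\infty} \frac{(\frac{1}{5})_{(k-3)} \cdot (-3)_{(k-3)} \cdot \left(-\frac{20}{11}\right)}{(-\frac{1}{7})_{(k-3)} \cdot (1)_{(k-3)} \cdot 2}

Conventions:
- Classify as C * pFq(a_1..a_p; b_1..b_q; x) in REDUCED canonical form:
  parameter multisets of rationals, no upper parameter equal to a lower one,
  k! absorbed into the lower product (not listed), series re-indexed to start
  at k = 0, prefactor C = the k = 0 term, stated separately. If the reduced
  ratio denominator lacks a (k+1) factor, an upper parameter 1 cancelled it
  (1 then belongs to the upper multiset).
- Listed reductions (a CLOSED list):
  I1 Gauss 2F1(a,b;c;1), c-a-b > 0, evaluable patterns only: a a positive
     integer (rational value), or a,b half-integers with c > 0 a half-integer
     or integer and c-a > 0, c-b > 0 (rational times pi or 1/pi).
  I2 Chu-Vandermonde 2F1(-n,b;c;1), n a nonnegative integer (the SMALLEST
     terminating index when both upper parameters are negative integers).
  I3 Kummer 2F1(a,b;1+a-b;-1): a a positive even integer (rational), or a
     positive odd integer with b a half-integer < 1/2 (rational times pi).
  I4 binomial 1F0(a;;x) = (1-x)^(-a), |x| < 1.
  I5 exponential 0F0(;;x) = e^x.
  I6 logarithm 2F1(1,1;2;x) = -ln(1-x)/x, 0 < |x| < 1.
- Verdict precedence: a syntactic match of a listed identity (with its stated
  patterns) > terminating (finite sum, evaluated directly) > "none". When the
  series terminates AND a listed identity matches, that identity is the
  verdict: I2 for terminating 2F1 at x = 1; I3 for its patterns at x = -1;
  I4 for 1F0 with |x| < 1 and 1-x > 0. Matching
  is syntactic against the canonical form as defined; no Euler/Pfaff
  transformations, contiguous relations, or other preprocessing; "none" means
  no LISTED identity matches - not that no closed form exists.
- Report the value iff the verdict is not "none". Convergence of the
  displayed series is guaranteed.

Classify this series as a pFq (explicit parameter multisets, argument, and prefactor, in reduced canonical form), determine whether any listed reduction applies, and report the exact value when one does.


Canonical form: C = -\frac{10}{11} times 2F1 with upper {-3, \frac{1}{5}}, lower {-\frac{1}{7}}, x = 1. Verdict (x = 1): Vandermonde's identity (I2) applies (terminating 2F1 at x = 1 with n = 3, b = 1/5, c = -\frac{1}{7}). Exact value: -\frac{5336}{3575}.

First insight: t_0 = -\frac{10}{11} here, and the constant factors (C = -10/11) combine into one prefactor.
Adjacent-term ratio: r(k) = 1 * (k-3) (k+\frac{1}{5}) / [(k-\frac{1}{7}) (k+1)] ; factor over Q: parameters, x = 1, and C = -\frac{10}{11}.


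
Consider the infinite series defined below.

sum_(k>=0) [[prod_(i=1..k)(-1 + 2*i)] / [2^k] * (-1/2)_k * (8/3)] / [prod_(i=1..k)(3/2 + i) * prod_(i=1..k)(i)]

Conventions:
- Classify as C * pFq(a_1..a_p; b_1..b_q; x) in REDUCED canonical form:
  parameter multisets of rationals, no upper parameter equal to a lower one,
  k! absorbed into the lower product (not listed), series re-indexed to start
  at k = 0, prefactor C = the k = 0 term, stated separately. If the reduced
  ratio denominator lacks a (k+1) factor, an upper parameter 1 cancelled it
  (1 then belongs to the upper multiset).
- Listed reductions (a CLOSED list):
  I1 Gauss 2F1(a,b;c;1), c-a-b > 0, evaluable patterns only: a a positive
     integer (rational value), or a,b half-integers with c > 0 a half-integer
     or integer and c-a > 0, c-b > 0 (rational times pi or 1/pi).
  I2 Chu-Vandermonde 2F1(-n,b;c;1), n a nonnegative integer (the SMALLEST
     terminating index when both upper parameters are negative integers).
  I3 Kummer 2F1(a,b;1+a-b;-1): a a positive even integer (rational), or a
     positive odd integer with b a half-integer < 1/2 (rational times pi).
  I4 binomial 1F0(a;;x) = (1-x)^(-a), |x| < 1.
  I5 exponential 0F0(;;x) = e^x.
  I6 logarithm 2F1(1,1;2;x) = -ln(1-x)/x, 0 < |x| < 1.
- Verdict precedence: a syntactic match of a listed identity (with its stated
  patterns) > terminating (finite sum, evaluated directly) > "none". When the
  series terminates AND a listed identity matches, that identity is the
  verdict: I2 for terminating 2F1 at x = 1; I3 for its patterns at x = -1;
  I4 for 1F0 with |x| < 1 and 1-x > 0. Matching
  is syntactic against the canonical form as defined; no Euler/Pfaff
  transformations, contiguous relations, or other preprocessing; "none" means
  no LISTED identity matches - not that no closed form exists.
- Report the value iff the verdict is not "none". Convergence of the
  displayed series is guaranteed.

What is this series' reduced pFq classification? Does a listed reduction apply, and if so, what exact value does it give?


This is 8/3 * 2F1(-1/2, 1/2; 5/2; 1) in reduced canonical form. Verdict: the half-integer Gauss pattern (I1) matches (x = 1; upper {-1/2, 1/2} half-integers, c = 5/2 in the evaluable pattern). Value: (3/4) * pi.

Key observation: from the first term 8/3: the lower running product (C = 8/3) is a rising factorial.
Term ratio: r(k) = 1 * (k-1/2) (k+1/2) / [(k+5/2) (k+1)] - rational in k, leading ratio 1; with t_0 = 8/3, classification follows.


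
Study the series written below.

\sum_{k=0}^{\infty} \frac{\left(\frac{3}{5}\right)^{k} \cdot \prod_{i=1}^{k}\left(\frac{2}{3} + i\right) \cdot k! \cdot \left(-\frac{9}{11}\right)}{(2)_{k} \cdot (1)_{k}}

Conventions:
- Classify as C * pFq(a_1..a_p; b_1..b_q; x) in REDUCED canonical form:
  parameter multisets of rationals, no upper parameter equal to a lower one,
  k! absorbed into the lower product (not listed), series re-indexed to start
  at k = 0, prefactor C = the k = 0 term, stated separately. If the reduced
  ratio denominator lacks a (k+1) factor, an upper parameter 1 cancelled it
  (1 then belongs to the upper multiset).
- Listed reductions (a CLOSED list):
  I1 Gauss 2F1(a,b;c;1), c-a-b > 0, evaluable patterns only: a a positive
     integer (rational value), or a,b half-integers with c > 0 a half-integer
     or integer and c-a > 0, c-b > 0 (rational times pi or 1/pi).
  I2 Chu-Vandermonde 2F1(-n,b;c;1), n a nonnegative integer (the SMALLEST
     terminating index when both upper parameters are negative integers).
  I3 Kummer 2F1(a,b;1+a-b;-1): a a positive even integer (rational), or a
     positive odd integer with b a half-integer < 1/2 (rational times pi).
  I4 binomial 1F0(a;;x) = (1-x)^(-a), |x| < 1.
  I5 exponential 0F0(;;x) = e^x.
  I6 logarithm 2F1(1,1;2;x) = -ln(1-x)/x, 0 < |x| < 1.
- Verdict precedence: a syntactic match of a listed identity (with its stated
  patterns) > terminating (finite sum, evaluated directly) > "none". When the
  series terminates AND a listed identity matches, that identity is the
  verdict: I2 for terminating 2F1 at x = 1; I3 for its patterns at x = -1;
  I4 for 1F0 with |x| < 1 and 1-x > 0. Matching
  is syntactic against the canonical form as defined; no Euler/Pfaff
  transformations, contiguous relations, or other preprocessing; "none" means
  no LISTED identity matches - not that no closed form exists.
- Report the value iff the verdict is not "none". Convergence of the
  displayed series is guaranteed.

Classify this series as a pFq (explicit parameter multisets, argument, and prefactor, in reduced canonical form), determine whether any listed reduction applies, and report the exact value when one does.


This is -\frac{9}{11} * 2F1(1, \frac{5}{3}; 2; \frac{3}{5}) in reduced canonical form. Verdict: none. Every listed pattern misses the 2F1 form at \frac{3}{5}, upper {1, \frac{5}{3}}.

Key observation: t_0 = -\frac{9}{11} here, and the running product (prefactor -9/11) telescopes to a rising factorial.
Ratio: r(k) = \frac{3}{5} * (k+1) (k+\frac{5}{3}) / [(k+2) (k+1)] - rational in k, leading ratio \frac{3}{5}; with t_0 = -\frac{9}{11}, classification follows.


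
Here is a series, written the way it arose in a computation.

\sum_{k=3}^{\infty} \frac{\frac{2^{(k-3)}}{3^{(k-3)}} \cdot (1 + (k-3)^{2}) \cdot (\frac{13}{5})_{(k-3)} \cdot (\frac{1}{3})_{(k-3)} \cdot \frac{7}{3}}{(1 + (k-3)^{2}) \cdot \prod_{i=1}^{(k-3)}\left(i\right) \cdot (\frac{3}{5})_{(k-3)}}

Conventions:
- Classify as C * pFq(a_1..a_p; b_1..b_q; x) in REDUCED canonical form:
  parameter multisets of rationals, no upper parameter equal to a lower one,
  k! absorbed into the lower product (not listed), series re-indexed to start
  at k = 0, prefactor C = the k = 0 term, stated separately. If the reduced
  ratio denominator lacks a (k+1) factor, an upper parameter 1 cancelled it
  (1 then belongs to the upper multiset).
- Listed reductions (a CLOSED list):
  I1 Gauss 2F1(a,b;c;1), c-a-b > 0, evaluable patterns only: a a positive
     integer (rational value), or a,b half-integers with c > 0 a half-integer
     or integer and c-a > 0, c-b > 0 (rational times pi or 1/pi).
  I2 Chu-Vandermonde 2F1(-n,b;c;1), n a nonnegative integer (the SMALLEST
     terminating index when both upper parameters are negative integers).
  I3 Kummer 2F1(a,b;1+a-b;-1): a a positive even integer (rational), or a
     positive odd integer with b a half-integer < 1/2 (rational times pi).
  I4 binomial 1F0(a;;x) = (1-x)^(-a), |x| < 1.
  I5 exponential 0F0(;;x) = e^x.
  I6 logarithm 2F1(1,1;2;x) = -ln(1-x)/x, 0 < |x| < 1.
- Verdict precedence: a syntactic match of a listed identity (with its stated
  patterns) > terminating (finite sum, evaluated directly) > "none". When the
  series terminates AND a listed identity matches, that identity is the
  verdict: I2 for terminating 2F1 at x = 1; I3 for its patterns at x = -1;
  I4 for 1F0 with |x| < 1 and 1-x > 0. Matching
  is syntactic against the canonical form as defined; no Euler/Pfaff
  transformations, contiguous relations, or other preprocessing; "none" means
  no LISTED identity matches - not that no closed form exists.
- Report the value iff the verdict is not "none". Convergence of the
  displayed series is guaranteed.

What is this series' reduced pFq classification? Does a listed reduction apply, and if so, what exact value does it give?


At argument \frac{2}{3}: a 2F1 with upper {\frac{1}{3}, \frac{13}{5}}, lower {\frac{3}{5}}, scaled by C = \frac{7}{3}. Verdict: none. Every listed pattern misses the 2F1 form at \frac{2}{3}, upper {\frac{1}{3}, \frac{13}{5}}.

Key observation: t_0 = \frac{7}{3} here, and the factor k^2 + 1 cancels (top and bottom), leaving C = 7/3, x = 2/3.
Step ratio: r(k) = \frac{2}{3} * (k+\frac{1}{3}) (k+\frac{13}{5}) / [(k+\frac{3}{5}) (k+1)] - poly over poly, x = \frac{2}{3} from leading terms; C = \frac{7}{3} at k = 0.


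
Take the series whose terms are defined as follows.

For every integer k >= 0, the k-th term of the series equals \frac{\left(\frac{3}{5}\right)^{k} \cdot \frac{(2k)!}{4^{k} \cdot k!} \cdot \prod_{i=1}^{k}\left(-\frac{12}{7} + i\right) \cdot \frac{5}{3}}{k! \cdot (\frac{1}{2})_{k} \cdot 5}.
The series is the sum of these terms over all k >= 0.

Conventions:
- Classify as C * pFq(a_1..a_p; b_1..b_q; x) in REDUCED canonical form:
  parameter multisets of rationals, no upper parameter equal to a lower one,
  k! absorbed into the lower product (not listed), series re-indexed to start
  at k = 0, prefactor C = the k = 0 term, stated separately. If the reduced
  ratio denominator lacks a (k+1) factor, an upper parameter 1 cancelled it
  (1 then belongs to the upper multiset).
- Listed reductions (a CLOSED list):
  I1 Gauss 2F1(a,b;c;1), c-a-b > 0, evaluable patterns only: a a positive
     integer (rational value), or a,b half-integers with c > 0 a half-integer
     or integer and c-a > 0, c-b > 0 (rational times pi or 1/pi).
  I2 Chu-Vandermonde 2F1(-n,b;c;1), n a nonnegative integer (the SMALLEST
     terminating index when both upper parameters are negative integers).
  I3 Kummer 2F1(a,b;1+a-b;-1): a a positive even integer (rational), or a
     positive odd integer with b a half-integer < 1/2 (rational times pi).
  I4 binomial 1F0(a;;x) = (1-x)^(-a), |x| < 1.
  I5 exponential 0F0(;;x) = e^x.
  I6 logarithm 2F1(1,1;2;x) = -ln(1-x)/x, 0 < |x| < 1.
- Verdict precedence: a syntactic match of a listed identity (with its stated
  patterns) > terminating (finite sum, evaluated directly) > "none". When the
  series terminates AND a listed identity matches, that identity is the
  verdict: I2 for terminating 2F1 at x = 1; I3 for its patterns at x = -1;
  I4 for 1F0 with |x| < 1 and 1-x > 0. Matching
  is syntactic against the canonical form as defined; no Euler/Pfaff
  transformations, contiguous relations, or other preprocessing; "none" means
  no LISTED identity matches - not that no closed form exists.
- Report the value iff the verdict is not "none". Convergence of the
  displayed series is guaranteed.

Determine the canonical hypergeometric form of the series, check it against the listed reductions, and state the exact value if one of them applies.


x = \frac{3}{5} here; the reduced form reads 1F0, upper {-\frac{5}{7}}, lower {-}, C = \frac{1}{3}. Verdict: the I4 binomial reduction applies (the 1F0 binomial series: exponent 5/7, x = \frac{3}{5}). Exact value: \frac{1}{3} \cdot \left(\frac{2}{5}\right)^{\frac{5}{7}}.

Structural cue: from the first term \frac{1}{3}: the running product (C = 1/3, x = 3/5) telescopes to a rising factorial.
Step ratio: r(k) = \frac{3}{5} * (k-\frac{5}{7}) / [(k+1)] - rational in k, leading ratio \frac{3}{5}; with t_0 = \frac{1}{3}, classification follows.


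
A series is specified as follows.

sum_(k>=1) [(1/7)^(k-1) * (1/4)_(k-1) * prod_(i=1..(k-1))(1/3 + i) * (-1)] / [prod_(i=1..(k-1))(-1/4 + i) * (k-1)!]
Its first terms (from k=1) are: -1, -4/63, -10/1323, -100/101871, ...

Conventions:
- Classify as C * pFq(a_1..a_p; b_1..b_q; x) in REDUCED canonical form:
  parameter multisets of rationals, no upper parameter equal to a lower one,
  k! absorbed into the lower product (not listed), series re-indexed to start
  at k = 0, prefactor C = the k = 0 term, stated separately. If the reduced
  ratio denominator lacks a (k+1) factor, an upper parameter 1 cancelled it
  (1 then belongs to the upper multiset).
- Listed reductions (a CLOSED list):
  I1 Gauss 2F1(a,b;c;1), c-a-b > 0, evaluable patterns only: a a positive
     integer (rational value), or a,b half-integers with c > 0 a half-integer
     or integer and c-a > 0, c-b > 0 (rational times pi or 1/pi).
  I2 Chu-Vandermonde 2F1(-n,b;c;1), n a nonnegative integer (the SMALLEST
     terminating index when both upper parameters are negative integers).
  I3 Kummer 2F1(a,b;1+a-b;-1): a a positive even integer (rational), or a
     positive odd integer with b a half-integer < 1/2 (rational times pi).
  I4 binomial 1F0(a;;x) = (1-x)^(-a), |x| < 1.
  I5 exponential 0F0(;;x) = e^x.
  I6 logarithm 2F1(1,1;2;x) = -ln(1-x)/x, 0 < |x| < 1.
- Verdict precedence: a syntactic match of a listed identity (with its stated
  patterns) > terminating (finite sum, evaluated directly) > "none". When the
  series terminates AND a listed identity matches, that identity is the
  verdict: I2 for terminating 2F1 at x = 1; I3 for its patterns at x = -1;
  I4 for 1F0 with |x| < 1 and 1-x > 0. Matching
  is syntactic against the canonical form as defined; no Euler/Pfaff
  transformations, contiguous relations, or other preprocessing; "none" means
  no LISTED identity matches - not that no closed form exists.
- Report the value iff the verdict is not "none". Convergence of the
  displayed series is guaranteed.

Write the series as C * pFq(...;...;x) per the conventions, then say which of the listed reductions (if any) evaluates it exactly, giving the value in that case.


Classification (C = -1): 2F1 with upper {1/4, 4/3}, lower {3/4}, argument x = 1/7. Verdict: no listed reduction: x = 1/7 and upper {1/4, 4/3} fail every I1-I6 pattern.

Key step: x = (1/7) and the running product (C = -1, x = 1/7) telescopes to a rising factorial.
Ratio: r(k) = (1/7) * (k+1/4) (k+4/3) / [(k+3/4) (k+1)] - poly over poly, x = (1/7) from leading terms; C = -1 at k = 0.


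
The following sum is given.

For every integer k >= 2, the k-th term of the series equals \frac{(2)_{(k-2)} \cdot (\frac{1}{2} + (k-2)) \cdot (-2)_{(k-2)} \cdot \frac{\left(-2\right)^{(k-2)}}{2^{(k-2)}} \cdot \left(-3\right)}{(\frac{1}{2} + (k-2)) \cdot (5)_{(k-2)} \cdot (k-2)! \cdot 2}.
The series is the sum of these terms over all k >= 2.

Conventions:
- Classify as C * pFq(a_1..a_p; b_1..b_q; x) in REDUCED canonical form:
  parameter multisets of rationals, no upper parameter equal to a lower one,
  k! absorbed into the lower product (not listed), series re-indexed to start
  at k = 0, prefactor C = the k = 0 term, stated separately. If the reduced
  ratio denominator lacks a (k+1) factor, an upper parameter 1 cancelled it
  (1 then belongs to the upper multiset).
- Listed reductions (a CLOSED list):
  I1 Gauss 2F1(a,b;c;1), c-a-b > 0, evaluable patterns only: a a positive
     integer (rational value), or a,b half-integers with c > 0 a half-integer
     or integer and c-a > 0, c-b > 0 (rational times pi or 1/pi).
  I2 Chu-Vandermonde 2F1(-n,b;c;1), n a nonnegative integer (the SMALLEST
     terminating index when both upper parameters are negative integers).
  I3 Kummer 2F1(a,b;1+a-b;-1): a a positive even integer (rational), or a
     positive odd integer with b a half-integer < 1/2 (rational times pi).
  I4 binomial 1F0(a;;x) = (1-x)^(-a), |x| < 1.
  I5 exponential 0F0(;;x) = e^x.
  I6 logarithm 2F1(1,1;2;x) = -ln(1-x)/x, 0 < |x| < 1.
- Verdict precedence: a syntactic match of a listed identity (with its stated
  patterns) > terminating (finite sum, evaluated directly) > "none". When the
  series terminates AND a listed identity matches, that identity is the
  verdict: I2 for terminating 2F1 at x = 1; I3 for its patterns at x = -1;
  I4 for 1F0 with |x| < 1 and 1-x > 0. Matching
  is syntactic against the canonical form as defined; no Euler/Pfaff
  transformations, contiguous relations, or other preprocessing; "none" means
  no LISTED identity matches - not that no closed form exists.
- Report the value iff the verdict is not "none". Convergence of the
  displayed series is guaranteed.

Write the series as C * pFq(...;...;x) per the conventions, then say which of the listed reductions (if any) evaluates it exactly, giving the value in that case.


Reduced: x = -1, 2F1, upper = {-2, 2}, lower = {5}, C = -\frac{3}{2}. Verdict (x = -1): Kummer (I3) applies (x = -1; c = 5 equals 1+a-b for upper {-2, 2}: listed pattern). Sum: -3.

Key step: t_0 being -\frac{3}{2}, the constant factors (C = -3/2, x = -1) combine into one prefactor.
Ratio: r(k) = -1 * (k-2) (k+2) / [(k+5) (k+1)] - rational in k, leading ratio -1; with t_0 = -\frac{3}{2}, classification follows.


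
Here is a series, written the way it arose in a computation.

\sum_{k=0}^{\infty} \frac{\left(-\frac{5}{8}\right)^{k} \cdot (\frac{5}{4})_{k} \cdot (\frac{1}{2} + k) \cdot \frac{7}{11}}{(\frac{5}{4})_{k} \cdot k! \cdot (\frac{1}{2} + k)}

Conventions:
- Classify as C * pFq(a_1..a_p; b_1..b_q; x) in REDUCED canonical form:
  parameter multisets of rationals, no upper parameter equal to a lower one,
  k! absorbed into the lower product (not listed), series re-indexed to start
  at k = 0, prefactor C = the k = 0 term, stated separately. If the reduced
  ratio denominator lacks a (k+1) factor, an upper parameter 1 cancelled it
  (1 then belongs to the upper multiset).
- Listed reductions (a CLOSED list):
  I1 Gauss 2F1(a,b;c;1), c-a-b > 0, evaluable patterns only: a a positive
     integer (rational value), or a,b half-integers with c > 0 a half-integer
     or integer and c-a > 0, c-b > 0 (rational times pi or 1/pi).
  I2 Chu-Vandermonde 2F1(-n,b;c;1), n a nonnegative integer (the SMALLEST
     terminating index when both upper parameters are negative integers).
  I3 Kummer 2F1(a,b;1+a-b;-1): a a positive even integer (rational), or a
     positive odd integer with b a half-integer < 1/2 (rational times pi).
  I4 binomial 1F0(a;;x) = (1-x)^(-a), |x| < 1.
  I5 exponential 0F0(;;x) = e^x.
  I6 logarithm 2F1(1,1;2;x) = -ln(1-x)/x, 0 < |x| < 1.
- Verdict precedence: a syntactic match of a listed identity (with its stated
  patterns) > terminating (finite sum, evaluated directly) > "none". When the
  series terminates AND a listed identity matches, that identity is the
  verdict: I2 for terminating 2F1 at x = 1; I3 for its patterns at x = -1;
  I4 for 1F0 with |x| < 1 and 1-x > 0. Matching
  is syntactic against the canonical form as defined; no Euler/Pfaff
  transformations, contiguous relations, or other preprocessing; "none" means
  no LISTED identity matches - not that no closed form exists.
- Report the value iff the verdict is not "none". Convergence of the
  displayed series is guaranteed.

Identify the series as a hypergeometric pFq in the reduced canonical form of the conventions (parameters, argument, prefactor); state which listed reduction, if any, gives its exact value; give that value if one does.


Key step: x = -\frac{5}{8} and the parameter 5/4 appears in both the upper and lower lists and cancels (alongside the other common factor).
Term ratio: r(k) = -\frac{5}{8} * 1 / [(k+1)] - rational in k. x = -\frac{5}{8}; t_0 = \frac{7}{11}; negate the roots.

Prefactor \frac{7}{11}, argument -\frac{5}{8}: 0F0 with upper {-} over lower {-}. Verdict at x = -\frac{5}{8}: the I5 exponential reduction matches (the 0F0 exponential series at x = -\frac{5}{8}). Its exact value is \frac{7}{11} \cdot e^{-\frac{5}{8}}.


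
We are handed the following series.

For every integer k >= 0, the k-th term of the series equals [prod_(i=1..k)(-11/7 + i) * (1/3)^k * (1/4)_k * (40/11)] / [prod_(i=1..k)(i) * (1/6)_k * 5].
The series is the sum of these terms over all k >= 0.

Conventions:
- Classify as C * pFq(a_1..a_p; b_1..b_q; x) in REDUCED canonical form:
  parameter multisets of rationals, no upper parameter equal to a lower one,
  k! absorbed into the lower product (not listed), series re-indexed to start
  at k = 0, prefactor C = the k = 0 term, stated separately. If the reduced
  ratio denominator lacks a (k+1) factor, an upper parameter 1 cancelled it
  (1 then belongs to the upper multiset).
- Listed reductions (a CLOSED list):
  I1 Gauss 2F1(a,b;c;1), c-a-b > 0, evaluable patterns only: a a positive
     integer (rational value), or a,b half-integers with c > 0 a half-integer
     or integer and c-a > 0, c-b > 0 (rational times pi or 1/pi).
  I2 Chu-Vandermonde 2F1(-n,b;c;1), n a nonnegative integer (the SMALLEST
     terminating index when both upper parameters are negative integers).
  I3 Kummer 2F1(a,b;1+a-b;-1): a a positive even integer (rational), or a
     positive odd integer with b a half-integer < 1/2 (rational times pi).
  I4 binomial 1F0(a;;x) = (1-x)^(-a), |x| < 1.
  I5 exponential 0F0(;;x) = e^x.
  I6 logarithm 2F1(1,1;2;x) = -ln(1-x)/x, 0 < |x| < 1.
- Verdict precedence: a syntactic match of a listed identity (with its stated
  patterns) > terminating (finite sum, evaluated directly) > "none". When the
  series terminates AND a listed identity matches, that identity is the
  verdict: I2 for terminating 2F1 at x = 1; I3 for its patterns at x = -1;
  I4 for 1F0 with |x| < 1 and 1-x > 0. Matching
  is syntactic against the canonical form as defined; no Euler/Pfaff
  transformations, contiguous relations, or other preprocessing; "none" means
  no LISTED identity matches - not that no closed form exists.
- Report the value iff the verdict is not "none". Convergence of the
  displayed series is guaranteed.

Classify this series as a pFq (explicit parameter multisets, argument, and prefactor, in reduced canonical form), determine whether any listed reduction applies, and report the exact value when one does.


Classification (C = 8/11): 2F1 with upper {-4/7, 1/4}, lower {1/6}, argument x = 1/3. Verdict: none - this 2F1 at x = 1/3 matches no listed pattern, and upper {-4/7, 1/4} holds no stopper.

Structural cue: from the first term 8/11: the constant factors (C = 8/11, x = 1/3) combine into one prefactor.
Adjacent-term ratio: r(k) = (1/3) * (k-4/7) (k+1/4) / [(k+1/6) (k+1)] - poly over poly, x = (1/3) from leading terms; C = 8/11 at k = 0.


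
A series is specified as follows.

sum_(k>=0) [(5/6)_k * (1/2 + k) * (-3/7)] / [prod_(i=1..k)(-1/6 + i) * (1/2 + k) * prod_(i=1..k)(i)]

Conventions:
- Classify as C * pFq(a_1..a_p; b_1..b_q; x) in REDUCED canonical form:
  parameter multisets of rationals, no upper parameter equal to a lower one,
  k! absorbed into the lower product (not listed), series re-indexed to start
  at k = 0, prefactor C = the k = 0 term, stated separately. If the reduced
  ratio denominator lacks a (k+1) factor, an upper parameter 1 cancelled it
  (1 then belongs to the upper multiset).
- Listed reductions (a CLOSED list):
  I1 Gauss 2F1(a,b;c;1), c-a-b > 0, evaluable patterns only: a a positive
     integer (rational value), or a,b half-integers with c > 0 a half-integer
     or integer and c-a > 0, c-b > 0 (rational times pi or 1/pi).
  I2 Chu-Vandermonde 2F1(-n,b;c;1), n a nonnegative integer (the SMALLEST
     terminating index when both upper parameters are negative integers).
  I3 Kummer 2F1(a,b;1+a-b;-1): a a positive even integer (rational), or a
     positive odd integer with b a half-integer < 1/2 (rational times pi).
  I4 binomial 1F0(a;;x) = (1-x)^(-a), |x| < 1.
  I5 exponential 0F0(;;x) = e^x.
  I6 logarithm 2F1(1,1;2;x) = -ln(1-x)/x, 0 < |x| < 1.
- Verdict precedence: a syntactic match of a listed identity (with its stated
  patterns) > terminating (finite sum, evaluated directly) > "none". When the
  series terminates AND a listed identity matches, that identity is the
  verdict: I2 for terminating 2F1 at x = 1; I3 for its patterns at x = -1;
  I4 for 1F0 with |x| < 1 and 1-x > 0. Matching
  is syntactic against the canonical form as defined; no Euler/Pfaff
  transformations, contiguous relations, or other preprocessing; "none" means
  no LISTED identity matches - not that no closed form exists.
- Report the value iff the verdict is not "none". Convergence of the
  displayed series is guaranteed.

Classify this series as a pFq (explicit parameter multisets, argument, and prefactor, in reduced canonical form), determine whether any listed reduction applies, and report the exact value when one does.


Classification (C = -3/7): 0F0 with upper {-}, lower {-}, argument x = 1. Verdict: exponential (I5) applies (the 0F0 exponential series at x = 1). Exact value: (-3/7) * e^(1).

Key step: with t_0 = -3/7, the product of the first k integers (prefactor -3/7) is k!.
Ratio: r(k) = 1 * 1 / [(k+1)] - poly over poly, x = 1 from leading terms; C = -3/7 at k = 0.


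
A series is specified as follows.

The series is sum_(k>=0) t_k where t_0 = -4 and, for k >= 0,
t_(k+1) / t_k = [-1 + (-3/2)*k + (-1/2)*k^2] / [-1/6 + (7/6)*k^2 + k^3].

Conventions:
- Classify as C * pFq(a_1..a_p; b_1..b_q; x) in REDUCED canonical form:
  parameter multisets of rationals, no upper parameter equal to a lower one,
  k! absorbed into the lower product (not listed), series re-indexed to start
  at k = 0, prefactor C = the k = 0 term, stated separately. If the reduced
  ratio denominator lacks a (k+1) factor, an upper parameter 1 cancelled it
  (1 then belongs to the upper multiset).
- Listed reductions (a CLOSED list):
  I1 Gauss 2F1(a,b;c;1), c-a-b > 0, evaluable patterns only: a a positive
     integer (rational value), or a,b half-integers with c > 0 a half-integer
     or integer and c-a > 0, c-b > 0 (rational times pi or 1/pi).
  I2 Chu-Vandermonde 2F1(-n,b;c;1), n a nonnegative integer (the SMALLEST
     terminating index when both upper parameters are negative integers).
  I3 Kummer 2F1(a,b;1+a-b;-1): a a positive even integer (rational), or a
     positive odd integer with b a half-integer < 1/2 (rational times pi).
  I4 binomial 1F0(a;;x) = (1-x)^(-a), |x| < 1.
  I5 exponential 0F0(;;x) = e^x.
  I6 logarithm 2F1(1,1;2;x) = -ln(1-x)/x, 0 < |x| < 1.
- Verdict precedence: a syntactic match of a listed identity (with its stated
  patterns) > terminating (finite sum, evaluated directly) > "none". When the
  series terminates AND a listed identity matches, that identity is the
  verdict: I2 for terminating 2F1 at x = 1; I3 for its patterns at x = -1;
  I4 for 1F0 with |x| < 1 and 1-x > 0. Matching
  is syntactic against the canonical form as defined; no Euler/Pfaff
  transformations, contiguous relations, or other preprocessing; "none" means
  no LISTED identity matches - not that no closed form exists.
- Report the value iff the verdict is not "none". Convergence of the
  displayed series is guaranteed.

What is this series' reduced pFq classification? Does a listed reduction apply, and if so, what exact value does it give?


x = -1/2 here; the reduced form reads 2F2, upper {1, 2}, lower {-1/3, 1/2}, C = -4. Verdict: none. A 2F2 with upper {1, 2} fits none of I1-I6 at x = -1/2; the sum runs forever.

Structural cue: x = (-1/2) and the expanded ratio factors over Q; C = -4, x = -1/2, roots give parameters.
Step ratio: r(k) = (-1/2) * (k+1) (k+2) / [(k-1/3) (k+1/2) (k+1)] - poly over poly, x = (-1/2) from leading terms; C = -4 at k = 0.


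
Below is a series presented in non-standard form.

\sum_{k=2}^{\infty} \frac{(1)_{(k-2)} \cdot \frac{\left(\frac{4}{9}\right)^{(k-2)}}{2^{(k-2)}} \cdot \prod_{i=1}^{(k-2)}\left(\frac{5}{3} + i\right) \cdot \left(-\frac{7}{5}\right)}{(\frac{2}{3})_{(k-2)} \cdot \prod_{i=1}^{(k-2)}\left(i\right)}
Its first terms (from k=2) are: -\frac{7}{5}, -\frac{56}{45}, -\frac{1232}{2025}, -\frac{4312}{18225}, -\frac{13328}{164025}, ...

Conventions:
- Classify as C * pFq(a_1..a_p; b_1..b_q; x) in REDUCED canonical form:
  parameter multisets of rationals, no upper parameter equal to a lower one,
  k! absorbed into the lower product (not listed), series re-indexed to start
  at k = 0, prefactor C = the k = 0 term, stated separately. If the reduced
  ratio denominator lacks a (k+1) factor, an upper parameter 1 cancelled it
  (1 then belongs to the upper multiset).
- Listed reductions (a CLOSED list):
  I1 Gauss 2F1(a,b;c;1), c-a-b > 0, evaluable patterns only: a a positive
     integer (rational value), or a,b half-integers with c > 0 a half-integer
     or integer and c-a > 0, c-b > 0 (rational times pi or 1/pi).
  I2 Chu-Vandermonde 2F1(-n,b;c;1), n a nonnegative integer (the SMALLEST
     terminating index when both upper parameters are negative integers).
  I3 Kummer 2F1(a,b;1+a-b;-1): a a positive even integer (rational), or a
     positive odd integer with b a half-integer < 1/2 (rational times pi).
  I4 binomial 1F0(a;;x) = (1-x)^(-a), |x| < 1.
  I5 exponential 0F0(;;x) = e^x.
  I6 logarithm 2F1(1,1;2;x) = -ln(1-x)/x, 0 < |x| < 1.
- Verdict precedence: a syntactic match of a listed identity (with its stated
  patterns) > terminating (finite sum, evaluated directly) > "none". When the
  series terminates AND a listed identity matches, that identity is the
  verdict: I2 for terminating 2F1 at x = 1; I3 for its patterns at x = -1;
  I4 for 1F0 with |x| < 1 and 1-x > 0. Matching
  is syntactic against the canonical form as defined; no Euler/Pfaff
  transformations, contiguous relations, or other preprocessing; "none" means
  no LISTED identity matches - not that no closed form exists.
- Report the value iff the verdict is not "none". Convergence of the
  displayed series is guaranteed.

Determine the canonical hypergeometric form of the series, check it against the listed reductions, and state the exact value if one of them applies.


x = \frac{2}{9} here; the reduced form reads 2F1, upper {1, \frac{8}{3}}, lower {\frac{2}{3}}, C = -\frac{7}{5}. Verdict: none - this 2F1 at x = \frac{2}{9} matches no listed pattern, and upper {1, \frac{8}{3}} holds no stopper.

First insight: x = \frac{2}{9} and the two k-th powers (C = -7/5) combine into one argument.
Adjacent-term ratio: r(k) = \frac{2}{9} * (k+1) (k+\frac{8}{3}) / [(k+\frac{2}{3}) (k+1)] ; factor over Q: parameters, x = \frac{2}{9}, and C = -\frac{7}{5}.


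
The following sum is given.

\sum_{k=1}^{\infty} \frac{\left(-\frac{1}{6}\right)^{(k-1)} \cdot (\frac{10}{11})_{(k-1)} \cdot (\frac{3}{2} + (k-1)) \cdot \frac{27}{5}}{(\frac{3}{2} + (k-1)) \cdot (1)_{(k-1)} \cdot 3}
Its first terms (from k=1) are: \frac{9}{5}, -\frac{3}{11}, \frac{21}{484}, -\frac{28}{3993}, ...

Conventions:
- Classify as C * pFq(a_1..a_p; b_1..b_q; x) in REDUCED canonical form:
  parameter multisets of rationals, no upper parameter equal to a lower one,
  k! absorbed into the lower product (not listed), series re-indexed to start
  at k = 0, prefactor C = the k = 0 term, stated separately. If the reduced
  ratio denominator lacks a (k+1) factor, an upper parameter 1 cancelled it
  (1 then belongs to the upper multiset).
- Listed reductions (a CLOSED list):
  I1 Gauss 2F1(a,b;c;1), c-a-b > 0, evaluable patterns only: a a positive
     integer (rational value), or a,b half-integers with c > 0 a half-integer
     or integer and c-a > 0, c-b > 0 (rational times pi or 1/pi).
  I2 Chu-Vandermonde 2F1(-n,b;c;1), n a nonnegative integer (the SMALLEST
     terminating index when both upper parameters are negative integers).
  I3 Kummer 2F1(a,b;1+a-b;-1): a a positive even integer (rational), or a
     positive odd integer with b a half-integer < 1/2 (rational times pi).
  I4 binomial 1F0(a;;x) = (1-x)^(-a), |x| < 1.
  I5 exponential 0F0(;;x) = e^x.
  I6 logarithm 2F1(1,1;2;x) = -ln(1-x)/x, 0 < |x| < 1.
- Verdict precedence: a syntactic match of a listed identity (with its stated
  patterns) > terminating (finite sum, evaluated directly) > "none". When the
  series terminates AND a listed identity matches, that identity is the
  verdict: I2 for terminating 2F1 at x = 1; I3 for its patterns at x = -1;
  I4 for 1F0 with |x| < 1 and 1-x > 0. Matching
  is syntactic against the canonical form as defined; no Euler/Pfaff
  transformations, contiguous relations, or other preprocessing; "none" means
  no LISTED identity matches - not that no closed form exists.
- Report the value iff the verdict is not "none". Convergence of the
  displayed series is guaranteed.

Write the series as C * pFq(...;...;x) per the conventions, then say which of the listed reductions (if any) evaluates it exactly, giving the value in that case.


Key observation: t_0 = \frac{9}{5} here, and (1)_k (C = 9/5, x = -1/6) is k! itself.
Step ratio: r(k) = -\frac{1}{6} * (k+\frac{10}{11}) / [(k+1)] - poly over poly, x = -\frac{1}{6} from leading terms; C = \frac{9}{5} at k = 0.

At argument -\frac{1}{6}: a 1F0 with upper {\frac{10}{11}}, lower {-}, scaled by C = \frac{9}{5}. Verdict: the I4 binomial reduction matches (the 1F0 binomial series: exponent -10/11, x = -\frac{1}{6}). Its exact value is \frac{9}{5} \cdot \left(\frac{7}{6}\right)^{-\frac{10}{11}}.


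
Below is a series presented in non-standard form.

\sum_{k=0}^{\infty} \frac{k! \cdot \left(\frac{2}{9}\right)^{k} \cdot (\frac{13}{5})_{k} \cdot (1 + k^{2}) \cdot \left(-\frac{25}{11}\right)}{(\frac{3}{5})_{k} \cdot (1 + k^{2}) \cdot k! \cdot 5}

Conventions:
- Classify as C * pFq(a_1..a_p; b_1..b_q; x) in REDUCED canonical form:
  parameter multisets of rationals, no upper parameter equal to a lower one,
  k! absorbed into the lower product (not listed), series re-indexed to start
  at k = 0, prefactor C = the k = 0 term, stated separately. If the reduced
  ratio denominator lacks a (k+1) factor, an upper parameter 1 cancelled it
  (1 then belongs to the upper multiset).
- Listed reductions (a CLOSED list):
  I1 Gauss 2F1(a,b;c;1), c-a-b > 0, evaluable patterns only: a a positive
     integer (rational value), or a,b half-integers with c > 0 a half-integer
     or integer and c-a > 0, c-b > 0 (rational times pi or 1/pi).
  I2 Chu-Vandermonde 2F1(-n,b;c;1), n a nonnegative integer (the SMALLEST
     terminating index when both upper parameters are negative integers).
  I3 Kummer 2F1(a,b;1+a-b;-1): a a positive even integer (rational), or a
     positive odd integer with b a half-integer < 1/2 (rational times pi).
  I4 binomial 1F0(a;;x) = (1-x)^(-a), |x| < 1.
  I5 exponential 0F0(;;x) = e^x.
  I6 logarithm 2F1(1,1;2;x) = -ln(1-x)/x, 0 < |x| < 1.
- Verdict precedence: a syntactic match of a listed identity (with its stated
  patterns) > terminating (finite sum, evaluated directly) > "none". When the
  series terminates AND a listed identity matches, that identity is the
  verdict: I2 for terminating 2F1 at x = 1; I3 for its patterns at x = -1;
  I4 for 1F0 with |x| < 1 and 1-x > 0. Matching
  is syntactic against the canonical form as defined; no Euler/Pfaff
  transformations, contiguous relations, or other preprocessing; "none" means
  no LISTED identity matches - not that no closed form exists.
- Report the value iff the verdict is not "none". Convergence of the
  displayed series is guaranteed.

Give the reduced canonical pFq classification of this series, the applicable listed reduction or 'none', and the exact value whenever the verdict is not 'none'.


The series (x = \frac{2}{9}) is 2F1: upper {1, \frac{13}{5}}, lower {\frac{3}{5}}, prefactor -\frac{5}{11}. Verdict: none. A 2F1 with upper {1, \frac{13}{5}} fits none of I1-I6 at x = \frac{2}{9}; the sum runs forever.

First insight: x = \frac{2}{9} and the factorial ratio (C = -5/11, x = 2/9) (k+a-1)!/(a-1)! is a rising factorial (a)_k.
Term ratio: r(k) = \frac{2}{9} * (k+1) (k+\frac{13}{5}) / [(k+\frac{3}{5}) (k+1)] - poly over poly, x = \frac{2}{9} from leading terms; C = -\frac{5}{11} at k = 0.


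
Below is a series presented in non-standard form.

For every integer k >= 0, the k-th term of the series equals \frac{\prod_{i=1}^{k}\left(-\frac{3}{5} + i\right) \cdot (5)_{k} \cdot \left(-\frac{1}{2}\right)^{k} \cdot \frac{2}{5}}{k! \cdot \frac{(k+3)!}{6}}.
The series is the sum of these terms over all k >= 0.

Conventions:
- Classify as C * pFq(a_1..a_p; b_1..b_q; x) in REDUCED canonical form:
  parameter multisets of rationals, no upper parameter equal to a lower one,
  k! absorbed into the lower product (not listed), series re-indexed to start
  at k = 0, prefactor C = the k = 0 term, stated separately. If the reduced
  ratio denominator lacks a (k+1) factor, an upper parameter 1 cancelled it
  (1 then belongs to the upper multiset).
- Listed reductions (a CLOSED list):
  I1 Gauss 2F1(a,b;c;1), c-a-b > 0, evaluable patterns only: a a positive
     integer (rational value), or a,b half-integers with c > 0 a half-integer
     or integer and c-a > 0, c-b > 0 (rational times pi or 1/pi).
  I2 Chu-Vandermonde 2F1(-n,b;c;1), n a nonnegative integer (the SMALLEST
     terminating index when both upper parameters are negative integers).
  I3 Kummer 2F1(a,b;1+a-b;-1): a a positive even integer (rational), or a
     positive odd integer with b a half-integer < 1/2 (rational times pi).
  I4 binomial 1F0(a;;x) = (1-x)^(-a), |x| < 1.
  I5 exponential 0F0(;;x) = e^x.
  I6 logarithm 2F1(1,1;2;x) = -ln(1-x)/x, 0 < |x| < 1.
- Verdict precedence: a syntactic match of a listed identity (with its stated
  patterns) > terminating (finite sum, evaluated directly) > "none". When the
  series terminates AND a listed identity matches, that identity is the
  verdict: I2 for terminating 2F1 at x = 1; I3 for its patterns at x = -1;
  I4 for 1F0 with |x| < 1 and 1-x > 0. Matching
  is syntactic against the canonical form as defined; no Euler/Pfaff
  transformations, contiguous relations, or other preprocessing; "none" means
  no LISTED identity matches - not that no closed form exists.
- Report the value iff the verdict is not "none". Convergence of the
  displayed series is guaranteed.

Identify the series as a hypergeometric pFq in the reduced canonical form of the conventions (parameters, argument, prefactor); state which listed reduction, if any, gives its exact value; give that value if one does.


Canonical form: C = \frac{2}{5} times 2F1 with upper {\frac{2}{5}, 5}, lower {4}, x = -\frac{1}{2}. Verdict: none - at argument -\frac{1}{2} the multisets {\frac{2}{5}, 5} ; {4} match no listed identity.

First insight: from the first term \frac{2}{5}: the denominator's factorial ratio (C = 2/5) is a lower Pochhammer.
Ratio: r(k) = -\frac{1}{2} * (k+\frac{2}{5}) (k+5) / [(k+4) (k+1)] ; factor over Q: parameters, x = -\frac{1}{2}, and C = \frac{2}{5}.


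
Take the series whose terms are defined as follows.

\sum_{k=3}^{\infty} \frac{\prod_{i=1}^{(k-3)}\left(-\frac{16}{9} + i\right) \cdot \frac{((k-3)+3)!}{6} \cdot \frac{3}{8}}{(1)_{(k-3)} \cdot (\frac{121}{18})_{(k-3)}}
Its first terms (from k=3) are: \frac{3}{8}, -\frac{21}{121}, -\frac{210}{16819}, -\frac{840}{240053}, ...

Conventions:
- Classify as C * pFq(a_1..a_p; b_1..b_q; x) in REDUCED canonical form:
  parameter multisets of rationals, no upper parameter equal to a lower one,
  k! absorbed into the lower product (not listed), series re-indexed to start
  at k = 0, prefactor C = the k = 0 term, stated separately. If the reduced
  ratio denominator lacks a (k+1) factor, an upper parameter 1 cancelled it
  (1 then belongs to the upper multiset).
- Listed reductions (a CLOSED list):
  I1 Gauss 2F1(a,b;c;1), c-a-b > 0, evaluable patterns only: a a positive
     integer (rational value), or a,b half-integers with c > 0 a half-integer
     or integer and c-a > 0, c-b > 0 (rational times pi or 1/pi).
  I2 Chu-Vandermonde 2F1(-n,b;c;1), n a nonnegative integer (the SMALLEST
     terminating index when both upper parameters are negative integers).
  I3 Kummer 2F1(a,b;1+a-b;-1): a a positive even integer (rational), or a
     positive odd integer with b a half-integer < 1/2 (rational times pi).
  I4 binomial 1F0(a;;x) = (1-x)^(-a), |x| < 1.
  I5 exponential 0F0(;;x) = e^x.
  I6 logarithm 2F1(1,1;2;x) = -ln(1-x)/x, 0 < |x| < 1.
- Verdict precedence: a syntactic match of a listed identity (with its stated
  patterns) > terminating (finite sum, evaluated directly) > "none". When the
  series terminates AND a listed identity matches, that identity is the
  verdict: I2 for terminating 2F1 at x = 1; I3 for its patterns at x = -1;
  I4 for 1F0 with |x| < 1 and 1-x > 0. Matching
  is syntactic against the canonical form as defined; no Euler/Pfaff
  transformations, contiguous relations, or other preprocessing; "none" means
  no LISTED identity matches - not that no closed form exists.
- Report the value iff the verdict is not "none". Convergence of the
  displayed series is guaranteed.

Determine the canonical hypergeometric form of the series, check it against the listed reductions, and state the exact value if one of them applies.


First insight: t_0 = \frac{3}{8} here, and the factorial ratio (prefactor 3/8) (k+a-1)!/(a-1)! is a rising factorial (a)_k.
Term ratio: r(k) = 1 * (k-\frac{7}{9}) (k+4) / [(k+\frac{121}{18}) (k+1)] - poly over poly, x = 1 from leading terms; C = \frac{3}{8} at k = 0.

At argument 1: a 2F1 with upper {-\frac{7}{9}, 4}, lower {\frac{121}{18}}, scaled by C = \frac{3}{8}. Verdict: Gauss (I1, integer-parameter pattern) applies (x = 1: the Gamma ratio telescopes since c-a-b = 7/2 > 0 and a = 4 in Z>0). Its exact value is \frac{4106095}{22517352}.
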